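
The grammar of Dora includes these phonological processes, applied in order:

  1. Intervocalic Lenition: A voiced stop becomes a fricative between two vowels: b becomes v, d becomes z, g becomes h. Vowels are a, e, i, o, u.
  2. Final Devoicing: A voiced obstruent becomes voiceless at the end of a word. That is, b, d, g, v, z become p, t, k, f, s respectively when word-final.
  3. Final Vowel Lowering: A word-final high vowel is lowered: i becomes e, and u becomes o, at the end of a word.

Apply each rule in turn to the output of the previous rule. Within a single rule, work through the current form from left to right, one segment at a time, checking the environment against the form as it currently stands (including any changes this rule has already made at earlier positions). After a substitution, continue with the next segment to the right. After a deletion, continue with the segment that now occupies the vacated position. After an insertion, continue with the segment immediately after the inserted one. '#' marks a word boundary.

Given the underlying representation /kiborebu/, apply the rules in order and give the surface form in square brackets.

1 Intervocalic Lenition: [kiborebu] → [kivorevu]
2 Final Devoicing: no change — [kivorevu]
3 Final Vowel Lowering: [kivorevu] → [kivorevo]

[kivorevo]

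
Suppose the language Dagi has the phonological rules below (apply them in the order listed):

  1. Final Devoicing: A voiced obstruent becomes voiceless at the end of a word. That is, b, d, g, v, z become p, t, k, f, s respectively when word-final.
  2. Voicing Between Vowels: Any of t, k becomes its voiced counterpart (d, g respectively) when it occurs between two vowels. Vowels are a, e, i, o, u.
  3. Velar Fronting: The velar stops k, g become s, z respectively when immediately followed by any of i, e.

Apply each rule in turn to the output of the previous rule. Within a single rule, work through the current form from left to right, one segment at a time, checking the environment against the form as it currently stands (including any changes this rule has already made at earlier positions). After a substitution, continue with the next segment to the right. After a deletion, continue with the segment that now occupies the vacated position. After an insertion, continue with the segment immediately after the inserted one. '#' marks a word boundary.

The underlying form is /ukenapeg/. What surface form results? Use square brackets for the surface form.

1 Final Devoicing: [ukenapeg] → [ukenapek]
2 Voicing Between Vowels: [ukenapek] → [ugenapek]
3 Velar Fronting: [ugenapek] → [uzenapek]

[uzenapek]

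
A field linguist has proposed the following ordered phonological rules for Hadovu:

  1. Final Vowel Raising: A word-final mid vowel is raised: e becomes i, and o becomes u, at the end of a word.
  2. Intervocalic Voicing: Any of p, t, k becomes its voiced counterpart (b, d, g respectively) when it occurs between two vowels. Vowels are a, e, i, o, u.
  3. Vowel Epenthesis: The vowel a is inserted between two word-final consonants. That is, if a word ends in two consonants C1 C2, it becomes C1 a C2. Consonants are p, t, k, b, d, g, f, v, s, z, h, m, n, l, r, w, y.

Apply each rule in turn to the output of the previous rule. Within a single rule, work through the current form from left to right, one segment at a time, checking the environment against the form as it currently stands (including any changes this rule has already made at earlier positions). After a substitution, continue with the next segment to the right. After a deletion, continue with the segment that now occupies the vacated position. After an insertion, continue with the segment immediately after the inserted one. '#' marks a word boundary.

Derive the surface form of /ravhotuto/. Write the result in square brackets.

1 Final Vowel Raising: [ravhotuto] → [ravhotutu]
2 Intervocalic Voicing: [ravhotutu] → [ravhodudu]
3 Vowel Epenthesis: no change — [ravhodudu]

[ravhodudu]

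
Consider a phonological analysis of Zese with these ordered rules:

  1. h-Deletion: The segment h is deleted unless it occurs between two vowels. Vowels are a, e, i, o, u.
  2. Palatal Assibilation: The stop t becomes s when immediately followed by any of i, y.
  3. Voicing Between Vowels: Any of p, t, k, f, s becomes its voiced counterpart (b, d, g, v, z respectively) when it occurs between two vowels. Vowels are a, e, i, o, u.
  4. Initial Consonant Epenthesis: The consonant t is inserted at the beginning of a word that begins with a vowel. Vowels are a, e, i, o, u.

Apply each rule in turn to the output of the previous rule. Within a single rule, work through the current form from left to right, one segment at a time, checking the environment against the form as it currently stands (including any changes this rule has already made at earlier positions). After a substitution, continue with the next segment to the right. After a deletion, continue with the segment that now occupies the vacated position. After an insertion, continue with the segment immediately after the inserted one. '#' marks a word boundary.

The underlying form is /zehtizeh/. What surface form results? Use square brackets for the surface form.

1 h-Deletion: [zehtizeh] → [zetize]
2 Palatal Assibilation: [zetize] → [zesize]
3 Voicing Between Vowels: [zesize] → [zezize]
4 Initial Consonant Epenthesis: no change — [zezize]

[zezize]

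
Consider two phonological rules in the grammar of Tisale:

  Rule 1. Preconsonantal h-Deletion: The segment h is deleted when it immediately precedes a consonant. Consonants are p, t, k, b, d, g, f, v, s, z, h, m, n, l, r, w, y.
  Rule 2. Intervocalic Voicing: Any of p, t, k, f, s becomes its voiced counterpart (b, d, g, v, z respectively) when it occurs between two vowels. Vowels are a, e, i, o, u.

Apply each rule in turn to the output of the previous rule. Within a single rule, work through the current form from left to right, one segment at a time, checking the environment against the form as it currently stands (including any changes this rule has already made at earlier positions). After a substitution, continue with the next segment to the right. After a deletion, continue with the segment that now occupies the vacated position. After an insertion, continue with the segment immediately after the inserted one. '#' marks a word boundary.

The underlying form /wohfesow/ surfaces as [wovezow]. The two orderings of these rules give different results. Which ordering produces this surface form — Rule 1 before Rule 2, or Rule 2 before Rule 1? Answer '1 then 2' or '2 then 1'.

Order 1 then 2:
  1 Preconsonantal h-Deletion: [wohfesow] → [wofesow]
  2 Intervocalic Voicing: [wofesow] → [wovezow]
  result: [wovezow]
Order 2 then 1:
  2 Intervocalic Voicing: [wohfesow] → [wohfezow]
  1 Preconsonantal h-Deletion: [wohfezow] → [wofezow]
  result: [wofezow]

1 then 2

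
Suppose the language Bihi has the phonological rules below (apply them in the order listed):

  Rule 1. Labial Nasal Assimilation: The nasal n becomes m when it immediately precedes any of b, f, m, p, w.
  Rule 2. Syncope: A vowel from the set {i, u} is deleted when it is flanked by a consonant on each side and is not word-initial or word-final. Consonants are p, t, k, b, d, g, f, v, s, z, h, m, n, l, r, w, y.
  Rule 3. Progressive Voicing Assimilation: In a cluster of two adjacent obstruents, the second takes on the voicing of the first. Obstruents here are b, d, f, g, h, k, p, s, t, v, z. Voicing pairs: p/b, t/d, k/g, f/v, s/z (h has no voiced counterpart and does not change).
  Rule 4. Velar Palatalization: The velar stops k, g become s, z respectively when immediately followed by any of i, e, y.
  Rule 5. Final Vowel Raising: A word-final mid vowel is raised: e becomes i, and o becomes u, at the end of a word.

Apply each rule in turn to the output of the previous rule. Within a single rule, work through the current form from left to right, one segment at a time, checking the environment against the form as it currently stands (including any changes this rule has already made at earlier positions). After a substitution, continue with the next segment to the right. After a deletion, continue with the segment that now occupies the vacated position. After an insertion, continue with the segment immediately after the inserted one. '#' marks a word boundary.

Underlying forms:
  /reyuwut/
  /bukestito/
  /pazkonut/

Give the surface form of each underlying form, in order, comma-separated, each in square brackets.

[reywt], [bzesttu], [pazgont]

/reyuwut/:
  Rule 1 Labial Nasal Assimilation: no change — [reyuwut]
  Rule 2 Syncope: [reyuwut] → [reywt]
  Rule 3 Progressive Voicing Assimilation: no change — [reywt]
  Rule 4 Velar Palatalization: no change — [reywt]
  Rule 5 Final Vowel Raising: no change — [reywt]
/bukestito/:
  Rule 1 Labial Nasal Assimilation: no change — [bukestito]
  Rule 2 Syncope: [bukestito] → [bkestto]
  Rule 3 Progressive Voicing Assimilation: [bkestto] → [bgestto]
  Rule 4 Velar Palatalization: [bgestto] → [bzestto]
  Rule 5 Final Vowel Raising: [bzestto] → [bzesttu]
/pazkonut/:
  Rule 1 Labial Nasal Assimilation: no change — [pazkonut]
  Rule 2 Syncope: [pazkonut] → [pazkont]
  Rule 3 Progressive Voicing Assimilation: [pazkont] → [pazgont]
  Rule 4 Velar Palatalization: no change — [pazgont]
  Rule 5 Final Vowel Raising: no change — [pazgont]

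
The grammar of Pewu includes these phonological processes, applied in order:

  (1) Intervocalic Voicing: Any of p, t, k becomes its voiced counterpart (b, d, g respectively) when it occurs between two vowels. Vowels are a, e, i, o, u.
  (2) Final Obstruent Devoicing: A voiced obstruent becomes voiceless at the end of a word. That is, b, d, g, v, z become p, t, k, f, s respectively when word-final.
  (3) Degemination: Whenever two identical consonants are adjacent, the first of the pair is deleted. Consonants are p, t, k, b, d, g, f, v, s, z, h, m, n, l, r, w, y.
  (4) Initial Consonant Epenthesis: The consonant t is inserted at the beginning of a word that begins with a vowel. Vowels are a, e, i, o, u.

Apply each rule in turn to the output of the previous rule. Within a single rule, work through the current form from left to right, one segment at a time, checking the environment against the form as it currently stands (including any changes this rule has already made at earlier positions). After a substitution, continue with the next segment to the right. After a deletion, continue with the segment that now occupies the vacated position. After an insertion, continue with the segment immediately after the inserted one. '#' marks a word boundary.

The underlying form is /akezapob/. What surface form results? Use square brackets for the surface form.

[tagezabop]

(1) Intervocalic Voicing: [akezapob] → [agezabob]
(2) Final Obstruent Devoicing: [agezabob] → [agezabop]
(3) Degemination: no change — [agezabop]
(4) Initial Consonant Epenthesis: [agezabop] → [tagezabop]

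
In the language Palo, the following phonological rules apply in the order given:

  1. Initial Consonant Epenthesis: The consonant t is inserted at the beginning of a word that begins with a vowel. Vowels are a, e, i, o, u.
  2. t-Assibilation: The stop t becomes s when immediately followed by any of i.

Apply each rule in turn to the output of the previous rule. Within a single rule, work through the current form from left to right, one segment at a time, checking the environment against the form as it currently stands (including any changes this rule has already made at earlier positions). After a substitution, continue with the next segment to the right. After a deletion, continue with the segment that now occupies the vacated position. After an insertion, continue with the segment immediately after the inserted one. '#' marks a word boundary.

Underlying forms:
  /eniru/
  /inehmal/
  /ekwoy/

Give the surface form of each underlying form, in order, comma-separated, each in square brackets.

/eniru/:
  1 Initial Consonant Epenthesis: [eniru] → [teniru]
  2 t-Assibilation: no change — [teniru]
/inehmal/:
  1 Initial Consonant Epenthesis: [inehmal] → [tinehmal]
  2 t-Assibilation: [tinehmal] → [sinehmal]
/ekwoy/:
  1 Initial Consonant Epenthesis: [ekwoy] → [tekwoy]
  2 t-Assibilation: no change — [tekwoy]

[teniru], [sinehmal], [tekwoy]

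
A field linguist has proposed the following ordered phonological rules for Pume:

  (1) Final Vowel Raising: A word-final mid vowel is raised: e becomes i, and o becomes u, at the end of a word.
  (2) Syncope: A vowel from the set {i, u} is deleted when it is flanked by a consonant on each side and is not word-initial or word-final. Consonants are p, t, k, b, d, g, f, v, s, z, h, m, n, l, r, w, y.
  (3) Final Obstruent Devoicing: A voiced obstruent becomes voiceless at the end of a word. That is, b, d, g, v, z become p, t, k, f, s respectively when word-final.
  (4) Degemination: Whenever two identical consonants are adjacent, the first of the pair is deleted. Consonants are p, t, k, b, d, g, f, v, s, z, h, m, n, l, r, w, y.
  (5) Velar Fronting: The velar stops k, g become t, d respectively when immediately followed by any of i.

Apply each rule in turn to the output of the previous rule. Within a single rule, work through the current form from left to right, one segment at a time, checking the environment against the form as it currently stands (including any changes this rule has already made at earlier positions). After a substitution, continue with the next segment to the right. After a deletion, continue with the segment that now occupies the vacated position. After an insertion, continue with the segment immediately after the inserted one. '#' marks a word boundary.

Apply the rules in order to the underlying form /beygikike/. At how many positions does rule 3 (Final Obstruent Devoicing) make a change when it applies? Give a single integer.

0

(1) Final Vowel Raising: [beygikike] → [beygikiki]
(2) Syncope: [beygikiki] → [beygkki]
(3) Final Obstruent Devoicing: no change — [beygkki]
(4) Degemination: [beygkki] → [beygki]
(5) Velar Fronting: [beygki] → [beygti]
Rule 3 changed 0 position(s).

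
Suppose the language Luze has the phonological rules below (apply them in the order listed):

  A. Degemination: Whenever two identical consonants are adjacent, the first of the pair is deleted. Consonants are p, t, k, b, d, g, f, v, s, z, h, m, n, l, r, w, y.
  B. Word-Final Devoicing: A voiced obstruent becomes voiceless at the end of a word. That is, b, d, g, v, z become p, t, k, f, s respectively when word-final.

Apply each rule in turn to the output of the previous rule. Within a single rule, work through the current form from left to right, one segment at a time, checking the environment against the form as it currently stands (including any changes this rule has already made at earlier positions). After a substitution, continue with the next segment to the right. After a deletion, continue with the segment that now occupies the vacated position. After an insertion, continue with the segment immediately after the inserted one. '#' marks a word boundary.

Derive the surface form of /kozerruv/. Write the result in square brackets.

A Degemination: [kozerruv] → [kozeruv]
B Word-Final Devoicing: [kozeruv] → [kozeruf]

[kozeruf]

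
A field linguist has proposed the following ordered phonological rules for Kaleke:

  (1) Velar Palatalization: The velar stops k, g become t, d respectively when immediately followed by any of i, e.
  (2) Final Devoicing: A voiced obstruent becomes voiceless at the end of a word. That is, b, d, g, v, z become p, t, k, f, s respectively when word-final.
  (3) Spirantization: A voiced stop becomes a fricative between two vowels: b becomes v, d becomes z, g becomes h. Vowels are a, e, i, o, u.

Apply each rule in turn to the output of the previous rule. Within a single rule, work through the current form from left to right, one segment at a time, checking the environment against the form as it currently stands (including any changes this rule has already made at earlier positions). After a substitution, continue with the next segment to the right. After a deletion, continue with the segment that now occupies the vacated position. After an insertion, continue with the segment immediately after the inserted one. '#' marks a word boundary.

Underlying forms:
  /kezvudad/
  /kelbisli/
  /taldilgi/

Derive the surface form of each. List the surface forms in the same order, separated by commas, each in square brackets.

[tezvuzat], [telbisli], [taldildi]

/kezvudad/:
  (1) Velar Palatalization: [kezvudad] → [tezvudad]
  (2) Final Devoicing: [tezvudad] → [tezvudat]
  (3) Spirantization: [tezvudat] → [tezvuzat]
/kelbisli/:
  (1) Velar Palatalization: [kelbisli] → [telbisli]
  (2) Final Devoicing: no change — [telbisli]
  (3) Spirantization: no change — [telbisli]
/taldilgi/:
  (1) Velar Palatalization: [taldilgi] → [taldildi]
  (2) Final Devoicing: no change — [taldildi]
  (3) Spirantization: no change — [taldildi]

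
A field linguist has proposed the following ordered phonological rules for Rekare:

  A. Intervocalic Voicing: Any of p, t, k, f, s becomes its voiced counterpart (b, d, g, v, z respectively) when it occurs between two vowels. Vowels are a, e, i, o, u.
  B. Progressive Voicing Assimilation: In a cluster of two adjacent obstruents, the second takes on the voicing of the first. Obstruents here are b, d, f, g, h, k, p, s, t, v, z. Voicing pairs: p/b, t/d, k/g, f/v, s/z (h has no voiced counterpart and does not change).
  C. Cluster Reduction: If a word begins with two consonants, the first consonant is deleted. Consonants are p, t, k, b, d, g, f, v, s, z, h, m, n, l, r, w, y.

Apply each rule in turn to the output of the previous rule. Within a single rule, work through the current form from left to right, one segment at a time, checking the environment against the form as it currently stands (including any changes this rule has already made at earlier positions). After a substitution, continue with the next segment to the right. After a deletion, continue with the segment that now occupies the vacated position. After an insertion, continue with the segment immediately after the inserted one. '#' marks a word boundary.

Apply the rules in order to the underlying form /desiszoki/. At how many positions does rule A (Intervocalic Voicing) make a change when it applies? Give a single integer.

2

A Intervocalic Voicing: [desiszoki] → [deziszogi]
B Progressive Voicing Assimilation: [deziszogi] → [dezissogi]
C Cluster Reduction: no change — [dezissogi]
Rule A changed 2 position(s).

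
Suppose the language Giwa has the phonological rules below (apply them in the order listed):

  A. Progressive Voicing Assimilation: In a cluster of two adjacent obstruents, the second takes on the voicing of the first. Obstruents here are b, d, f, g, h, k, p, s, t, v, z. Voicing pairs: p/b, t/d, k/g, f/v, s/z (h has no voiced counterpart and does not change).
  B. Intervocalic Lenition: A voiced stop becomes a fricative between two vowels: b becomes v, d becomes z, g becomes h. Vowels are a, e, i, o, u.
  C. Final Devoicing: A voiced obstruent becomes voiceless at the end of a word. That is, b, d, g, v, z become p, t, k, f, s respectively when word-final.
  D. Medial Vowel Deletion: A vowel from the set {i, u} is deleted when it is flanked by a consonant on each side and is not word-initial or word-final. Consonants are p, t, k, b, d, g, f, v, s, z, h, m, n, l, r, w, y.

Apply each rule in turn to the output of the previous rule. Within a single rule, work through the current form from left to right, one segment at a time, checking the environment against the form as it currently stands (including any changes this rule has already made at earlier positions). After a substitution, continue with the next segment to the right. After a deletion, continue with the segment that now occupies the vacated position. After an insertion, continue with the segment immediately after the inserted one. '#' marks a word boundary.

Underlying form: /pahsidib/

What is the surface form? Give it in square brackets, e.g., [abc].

[pahszp]

A Progressive Voicing Assimilation: no change — [pahsidib]
B Intervocalic Lenition: [pahsidib] → [pahsizib]
C Final Devoicing: [pahsizib] → [pahsizip]
D Medial Vowel Deletion: [pahsizip] → [pahszp]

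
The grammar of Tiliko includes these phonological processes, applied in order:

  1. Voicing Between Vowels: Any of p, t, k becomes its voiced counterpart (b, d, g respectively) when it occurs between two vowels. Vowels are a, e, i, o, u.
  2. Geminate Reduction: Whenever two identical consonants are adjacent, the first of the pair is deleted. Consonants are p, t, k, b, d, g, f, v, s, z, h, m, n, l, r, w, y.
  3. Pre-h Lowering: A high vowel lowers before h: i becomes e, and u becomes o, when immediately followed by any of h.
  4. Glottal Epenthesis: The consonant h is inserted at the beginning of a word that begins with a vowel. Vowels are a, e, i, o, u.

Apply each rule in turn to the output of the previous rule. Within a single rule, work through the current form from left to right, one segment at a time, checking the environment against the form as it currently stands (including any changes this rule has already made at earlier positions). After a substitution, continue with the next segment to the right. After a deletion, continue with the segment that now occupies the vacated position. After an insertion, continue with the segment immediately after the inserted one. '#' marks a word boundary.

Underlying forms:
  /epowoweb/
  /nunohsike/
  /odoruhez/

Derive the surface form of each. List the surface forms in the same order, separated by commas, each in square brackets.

[hebowoweb], [nunohsige], [hodorohez]

/epowoweb/:
  1 Voicing Between Vowels: [epowoweb] → [ebowoweb]
  2 Geminate Reduction: no change — [ebowoweb]
  3 Pre-h Lowering: no change — [ebowoweb]
  4 Glottal Epenthesis: [ebowoweb] → [hebowoweb]
/nunohsike/:
  1 Voicing Between Vowels: [nunohsike] → [nunohsige]
  2 Geminate Reduction: no change — [nunohsige]
  3 Pre-h Lowering: no change — [nunohsige]
  4 Glottal Epenthesis: no change — [nunohsige]
/odoruhez/:
  1 Voicing Between Vowels: no change — [odoruhez]
  2 Geminate Reduction: no change — [odoruhez]
  3 Pre-h Lowering: [odoruhez] → [odorohez]
  4 Glottal Epenthesis: [odorohez] → [hodorohez]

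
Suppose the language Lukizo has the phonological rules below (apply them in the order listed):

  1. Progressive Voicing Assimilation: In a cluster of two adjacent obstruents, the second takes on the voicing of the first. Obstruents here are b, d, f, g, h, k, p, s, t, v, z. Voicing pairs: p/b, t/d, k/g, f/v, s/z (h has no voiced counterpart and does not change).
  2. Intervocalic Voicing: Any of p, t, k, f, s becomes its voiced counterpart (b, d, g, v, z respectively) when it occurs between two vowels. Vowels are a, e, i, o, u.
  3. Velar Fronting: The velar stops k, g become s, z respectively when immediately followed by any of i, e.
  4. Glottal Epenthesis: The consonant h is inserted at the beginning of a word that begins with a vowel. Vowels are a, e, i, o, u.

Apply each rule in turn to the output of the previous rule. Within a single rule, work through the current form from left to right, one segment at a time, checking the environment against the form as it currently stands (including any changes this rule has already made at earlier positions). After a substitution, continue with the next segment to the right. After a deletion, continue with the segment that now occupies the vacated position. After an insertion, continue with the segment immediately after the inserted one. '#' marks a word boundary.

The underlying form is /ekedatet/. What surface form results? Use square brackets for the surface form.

[hezedadet]

1 Progressive Voicing Assimilation: no change — [ekedatet]
2 Intervocalic Voicing: [ekedatet] → [egedadet]
3 Velar Fronting: [egedadet] → [ezedadet]
4 Glottal Epenthesis: [ezedadet] → [hezedadet]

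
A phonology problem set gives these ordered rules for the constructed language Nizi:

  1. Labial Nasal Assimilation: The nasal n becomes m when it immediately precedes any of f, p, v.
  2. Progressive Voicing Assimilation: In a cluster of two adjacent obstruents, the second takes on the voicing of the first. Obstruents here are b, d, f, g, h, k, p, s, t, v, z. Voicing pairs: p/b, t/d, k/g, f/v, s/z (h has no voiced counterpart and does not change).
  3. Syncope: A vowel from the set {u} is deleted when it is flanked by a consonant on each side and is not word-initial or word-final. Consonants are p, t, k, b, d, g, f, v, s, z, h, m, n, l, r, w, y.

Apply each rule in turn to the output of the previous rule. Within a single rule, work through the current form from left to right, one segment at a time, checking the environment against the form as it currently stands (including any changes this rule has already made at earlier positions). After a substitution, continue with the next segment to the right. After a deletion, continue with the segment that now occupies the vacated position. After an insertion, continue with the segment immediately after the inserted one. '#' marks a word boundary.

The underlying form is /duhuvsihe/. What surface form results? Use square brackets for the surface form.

[dhvzihe]

1 Labial Nasal Assimilation: no change — [duhuvsihe]
2 Progressive Voicing Assimilation: [duhuvsihe] → [duhuvzihe]
3 Syncope: [duhuvzihe] → [dhvzihe]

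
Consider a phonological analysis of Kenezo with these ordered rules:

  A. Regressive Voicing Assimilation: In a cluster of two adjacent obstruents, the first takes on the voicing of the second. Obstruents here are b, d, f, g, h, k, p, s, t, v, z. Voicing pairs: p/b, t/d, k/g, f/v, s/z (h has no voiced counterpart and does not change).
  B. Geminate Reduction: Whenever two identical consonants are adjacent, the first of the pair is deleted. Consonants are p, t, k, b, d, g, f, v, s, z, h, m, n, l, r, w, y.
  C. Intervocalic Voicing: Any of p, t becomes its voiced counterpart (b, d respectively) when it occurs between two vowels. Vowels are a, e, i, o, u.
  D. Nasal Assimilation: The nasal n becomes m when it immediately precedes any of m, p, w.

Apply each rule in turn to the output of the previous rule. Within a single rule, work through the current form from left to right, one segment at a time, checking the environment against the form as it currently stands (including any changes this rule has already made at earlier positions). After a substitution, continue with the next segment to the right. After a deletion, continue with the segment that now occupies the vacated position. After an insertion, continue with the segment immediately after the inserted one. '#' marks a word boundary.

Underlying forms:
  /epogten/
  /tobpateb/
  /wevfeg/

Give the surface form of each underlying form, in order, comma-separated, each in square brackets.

/epogten/:
  A Regressive Voicing Assimilation: [epogten] → [epokten]
  B Geminate Reduction: no change — [epokten]
  C Intervocalic Voicing: [epokten] → [ebokten]
  D Nasal Assimilation: no change — [ebokten]
/tobpateb/:
  A Regressive Voicing Assimilation: [tobpateb] → [toppateb]
  B Geminate Reduction: [toppateb] → [topateb]
  C Intervocalic Voicing: [topateb] → [tobadeb]
  D Nasal Assimilation: no change — [tobadeb]
/wevfeg/:
  A Regressive Voicing Assimilation: [wevfeg] → [weffeg]
  B Geminate Reduction: [weffeg] → [wefeg]
  C Intervocalic Voicing: no change — [wefeg]
  D Nasal Assimilation: no change — [wefeg]

[ebokten], [tobadeb], [wefeg]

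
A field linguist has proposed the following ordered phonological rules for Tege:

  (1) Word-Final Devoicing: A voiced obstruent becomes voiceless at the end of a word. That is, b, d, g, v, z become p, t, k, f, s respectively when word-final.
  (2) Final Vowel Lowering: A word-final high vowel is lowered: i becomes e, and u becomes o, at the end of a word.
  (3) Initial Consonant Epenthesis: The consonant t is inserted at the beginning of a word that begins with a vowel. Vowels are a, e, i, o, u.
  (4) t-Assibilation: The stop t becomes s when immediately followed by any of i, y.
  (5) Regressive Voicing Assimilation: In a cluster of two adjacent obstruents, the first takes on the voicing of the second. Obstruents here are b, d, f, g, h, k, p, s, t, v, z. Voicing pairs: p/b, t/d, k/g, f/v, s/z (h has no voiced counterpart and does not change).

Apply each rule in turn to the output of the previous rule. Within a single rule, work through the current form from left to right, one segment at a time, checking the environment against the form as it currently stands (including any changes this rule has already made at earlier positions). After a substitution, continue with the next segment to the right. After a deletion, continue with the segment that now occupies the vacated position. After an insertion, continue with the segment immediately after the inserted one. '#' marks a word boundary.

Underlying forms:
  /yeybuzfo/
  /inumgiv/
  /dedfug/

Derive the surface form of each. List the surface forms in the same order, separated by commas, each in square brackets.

/yeybuzfo/:
  (1) Word-Final Devoicing: no change — [yeybuzfo]
  (2) Final Vowel Lowering: no change — [yeybuzfo]
  (3) Initial Consonant Epenthesis: no change — [yeybuzfo]
  (4) t-Assibilation: no change — [yeybuzfo]
  (5) Regressive Voicing Assimilation: [yeybuzfo] → [yeybusfo]
/inumgiv/:
  (1) Word-Final Devoicing: [inumgiv] → [inumgif]
  (2) Final Vowel Lowering: no change — [inumgif]
  (3) Initial Consonant Epenthesis: [inumgif] → [tinumgif]
  (4) t-Assibilation: [tinumgif] → [sinumgif]
  (5) Regressive Voicing Assimilation: no change — [sinumgif]
/dedfug/:
  (1) Word-Final Devoicing: [dedfug] → [dedfuk]
  (2) Final Vowel Lowering: no change — [dedfuk]
  (3) Initial Consonant Epenthesis: no change — [dedfuk]
  (4) t-Assibilation: no change — [dedfuk]
  (5) Regressive Voicing Assimilation: [dedfuk] → [detfuk]

[yeybusfo], [sinumgif], [detfuk]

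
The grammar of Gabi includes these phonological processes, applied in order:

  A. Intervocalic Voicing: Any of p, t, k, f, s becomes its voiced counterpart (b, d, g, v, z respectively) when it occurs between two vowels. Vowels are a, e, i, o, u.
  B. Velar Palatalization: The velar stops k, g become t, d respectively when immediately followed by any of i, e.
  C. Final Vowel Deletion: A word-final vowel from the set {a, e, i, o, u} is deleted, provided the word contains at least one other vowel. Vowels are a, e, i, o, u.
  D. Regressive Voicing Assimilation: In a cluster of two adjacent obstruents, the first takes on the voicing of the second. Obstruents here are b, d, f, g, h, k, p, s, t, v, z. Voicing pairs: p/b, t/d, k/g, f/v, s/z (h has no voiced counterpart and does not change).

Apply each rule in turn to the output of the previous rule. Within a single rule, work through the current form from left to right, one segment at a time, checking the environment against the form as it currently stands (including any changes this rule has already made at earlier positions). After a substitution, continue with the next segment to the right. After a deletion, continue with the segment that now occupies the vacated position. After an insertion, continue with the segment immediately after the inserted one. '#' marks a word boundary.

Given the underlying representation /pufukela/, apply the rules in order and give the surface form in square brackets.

[puvudel]

A Intervocalic Voicing: [pufukela] → [puvugela]
B Velar Palatalization: [puvugela] → [puvudela]
C Final Vowel Deletion: [puvudela] → [puvudel]
D Regressive Voicing Assimilation: no change — [puvudel]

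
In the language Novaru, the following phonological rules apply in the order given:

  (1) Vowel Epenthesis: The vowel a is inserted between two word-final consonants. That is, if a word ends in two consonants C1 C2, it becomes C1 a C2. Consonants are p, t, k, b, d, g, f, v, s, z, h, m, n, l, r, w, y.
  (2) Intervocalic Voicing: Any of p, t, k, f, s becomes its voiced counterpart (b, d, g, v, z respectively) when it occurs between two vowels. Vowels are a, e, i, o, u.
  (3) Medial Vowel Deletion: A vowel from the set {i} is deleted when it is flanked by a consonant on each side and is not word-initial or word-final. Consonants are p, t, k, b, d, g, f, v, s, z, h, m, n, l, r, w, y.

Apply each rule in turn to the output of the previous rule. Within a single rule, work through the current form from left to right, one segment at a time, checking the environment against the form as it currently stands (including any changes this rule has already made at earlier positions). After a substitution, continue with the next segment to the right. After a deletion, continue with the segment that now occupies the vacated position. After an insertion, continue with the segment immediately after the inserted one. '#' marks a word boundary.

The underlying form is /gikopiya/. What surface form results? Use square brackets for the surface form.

(1) Vowel Epenthesis: no change — [gikopiya]
(2) Intervocalic Voicing: [gikopiya] → [gigobiya]
(3) Medial Vowel Deletion: [gigobiya] → [ggobya]

[ggobya]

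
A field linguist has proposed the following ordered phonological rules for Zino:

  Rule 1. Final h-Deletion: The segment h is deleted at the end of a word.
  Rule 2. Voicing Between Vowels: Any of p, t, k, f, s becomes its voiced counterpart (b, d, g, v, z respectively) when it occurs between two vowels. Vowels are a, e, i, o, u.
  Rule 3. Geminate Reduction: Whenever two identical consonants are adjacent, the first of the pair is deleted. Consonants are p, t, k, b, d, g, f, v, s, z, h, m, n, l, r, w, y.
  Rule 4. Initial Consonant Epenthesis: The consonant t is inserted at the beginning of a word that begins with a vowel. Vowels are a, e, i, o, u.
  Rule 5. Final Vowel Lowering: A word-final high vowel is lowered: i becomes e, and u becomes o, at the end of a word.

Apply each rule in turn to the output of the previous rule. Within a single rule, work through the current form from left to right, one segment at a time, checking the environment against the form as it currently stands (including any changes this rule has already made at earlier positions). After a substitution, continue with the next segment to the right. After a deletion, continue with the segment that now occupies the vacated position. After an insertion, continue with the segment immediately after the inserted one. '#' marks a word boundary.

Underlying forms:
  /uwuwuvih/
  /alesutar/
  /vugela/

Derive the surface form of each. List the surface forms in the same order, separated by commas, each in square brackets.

[tuwuwuve], [talezudar], [vugela]

/uwuwuvih/:
  Rule 1 Final h-Deletion: [uwuwuvih] → [uwuwuvi]
  Rule 2 Voicing Between Vowels: no change — [uwuwuvi]
  Rule 3 Geminate Reduction: no change — [uwuwuvi]
  Rule 4 Initial Consonant Epenthesis: [uwuwuvi] → [tuwuwuvi]
  Rule 5 Final Vowel Lowering: [tuwuwuvi] → [tuwuwuve]
/alesutar/:
  Rule 1 Final h-Deletion: no change — [alesutar]
  Rule 2 Voicing Between Vowels: [alesutar] → [alezudar]
  Rule 3 Geminate Reduction: no change — [alezudar]
  Rule 4 Initial Consonant Epenthesis: [alezudar] → [talezudar]
  Rule 5 Final Vowel Lowering: no change — [talezudar]
/vugela/:
  Rule 1 Final h-Deletion: no change — [vugela]
  Rule 2 Voicing Between Vowels: no change — [vugela]
  Rule 3 Geminate Reduction: no change — [vugela]
  Rule 4 Initial Consonant Epenthesis: no change — [vugela]
  Rule 5 Final Vowel Lowering: no change — [vugela]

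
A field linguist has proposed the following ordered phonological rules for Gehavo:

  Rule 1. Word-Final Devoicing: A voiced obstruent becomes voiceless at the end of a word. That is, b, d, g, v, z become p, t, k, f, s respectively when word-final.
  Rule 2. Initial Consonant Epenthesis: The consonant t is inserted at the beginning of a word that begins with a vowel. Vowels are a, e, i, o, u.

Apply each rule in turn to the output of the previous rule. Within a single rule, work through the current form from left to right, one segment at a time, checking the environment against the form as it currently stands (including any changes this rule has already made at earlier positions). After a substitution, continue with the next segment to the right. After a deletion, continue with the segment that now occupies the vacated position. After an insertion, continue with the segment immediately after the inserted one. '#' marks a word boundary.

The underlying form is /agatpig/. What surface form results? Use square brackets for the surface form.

[tagatpik]

Rule 1 Word-Final Devoicing: [agatpig] → [agatpik]
Rule 2 Initial Consonant Epenthesis: [agatpik] → [tagatpik]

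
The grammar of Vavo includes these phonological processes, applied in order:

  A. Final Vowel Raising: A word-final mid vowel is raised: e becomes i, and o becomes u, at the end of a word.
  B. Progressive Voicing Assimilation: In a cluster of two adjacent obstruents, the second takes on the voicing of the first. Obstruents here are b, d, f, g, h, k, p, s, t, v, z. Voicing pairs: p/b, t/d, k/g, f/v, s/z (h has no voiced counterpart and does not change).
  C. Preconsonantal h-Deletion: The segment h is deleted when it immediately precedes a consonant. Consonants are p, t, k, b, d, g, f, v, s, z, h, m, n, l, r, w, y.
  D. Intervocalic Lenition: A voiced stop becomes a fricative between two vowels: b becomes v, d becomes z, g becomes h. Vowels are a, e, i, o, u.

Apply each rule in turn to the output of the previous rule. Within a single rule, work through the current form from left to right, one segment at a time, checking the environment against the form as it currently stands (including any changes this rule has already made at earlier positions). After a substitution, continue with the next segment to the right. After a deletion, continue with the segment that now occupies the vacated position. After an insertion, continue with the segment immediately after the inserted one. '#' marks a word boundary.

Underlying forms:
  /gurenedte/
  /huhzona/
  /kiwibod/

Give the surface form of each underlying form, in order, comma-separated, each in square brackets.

/gurenedte/:
  A Final Vowel Raising: [gurenedte] → [gurenedti]
  B Progressive Voicing Assimilation: [gurenedti] → [gureneddi]
  C Preconsonantal h-Deletion: no change — [gureneddi]
  D Intervocalic Lenition: no change — [gureneddi]
/huhzona/:
  A Final Vowel Raising: no change — [huhzona]
  B Progressive Voicing Assimilation: [huhzona] → [huhsona]
  C Preconsonantal h-Deletion: [huhsona] → [husona]
  D Intervocalic Lenition: no change — [husona]
/kiwibod/:
  A Final Vowel Raising: no change — [kiwibod]
  B Progressive Voicing Assimilation: no change — [kiwibod]
  C Preconsonantal h-Deletion: no change — [kiwibod]
  D Intervocalic Lenition: [kiwibod] → [kiwivod]

[gureneddi], [husona], [kiwivod]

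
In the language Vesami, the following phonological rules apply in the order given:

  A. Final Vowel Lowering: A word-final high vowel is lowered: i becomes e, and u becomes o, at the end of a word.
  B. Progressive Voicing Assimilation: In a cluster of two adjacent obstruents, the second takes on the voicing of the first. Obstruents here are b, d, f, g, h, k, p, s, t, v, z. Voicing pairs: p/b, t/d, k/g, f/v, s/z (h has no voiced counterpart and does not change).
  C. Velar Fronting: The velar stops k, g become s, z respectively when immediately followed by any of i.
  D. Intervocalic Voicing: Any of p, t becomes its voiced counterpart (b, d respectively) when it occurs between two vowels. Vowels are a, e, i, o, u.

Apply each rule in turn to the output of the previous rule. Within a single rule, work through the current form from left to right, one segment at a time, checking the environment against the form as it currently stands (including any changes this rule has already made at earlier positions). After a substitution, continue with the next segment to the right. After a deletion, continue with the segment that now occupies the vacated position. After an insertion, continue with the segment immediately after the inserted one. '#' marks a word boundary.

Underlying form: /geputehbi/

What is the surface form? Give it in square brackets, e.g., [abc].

[gebudehpe]

A Final Vowel Lowering: [geputehbi] → [geputehbe]
B Progressive Voicing Assimilation: [geputehbe] → [geputehpe]
C Velar Fronting: no change — [geputehpe]
D Intervocalic Voicing: [geputehpe] → [gebudehpe]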